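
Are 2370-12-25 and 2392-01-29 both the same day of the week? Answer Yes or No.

From Dec 25, 2370 to Jan 29, 2392 is 7705 days.
7705 mod 7 = 5, so they are different weekdays.
(Dec 25, 2370 is a Friday; Jan 29, 2392 is a Wednesday.)

No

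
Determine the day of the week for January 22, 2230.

Friday

Doomsday rule: the anchor day for the 2200s is Friday. For year 30: 30÷12 = 2 r 6, and 6÷4 = 1, so 2+6+1 = 9.
Friday + 9 ≡ Sunday — that's 2230's doomsday.
In January the doomsday date is Jan 3 (2230 is not a leap year).
Jan 22 is 19 days after Jan 3; 19 mod 7 = 5, so Sunday + 5 = Friday.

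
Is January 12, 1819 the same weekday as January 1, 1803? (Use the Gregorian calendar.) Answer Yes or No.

From Jan 1, 1803 to Jan 12, 1819 is 5855 days.
5855 mod 7 = 3, so they are different weekdays.
(Jan 1, 1803 is a Saturday; Jan 12, 1819 is a Tuesday.)

No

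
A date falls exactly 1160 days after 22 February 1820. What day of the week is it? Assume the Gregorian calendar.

First find the weekday of Feb 22, 1820. Doomsday rule: the anchor day for the 1800s is Friday. For year 20: 20÷12 = 1 r 8, and 8÷4 = 2, so 1+8+2 = 11.
Friday + 11 ≡ Tuesday — that's 1820's doomsday.
In February the doomsday date is Feb 29 (1820 is a leap year (divisible by 4)).
Feb 22 is 7 days before Feb 29; 7 mod 7 = 0, so Tuesday − 0 = Tuesday.
1160 mod 7 = 5, so 1160 days after a Tuesday is Tuesday + 5 = Sunday.

Sunday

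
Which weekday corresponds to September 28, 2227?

Friday

Doomsday rule: the anchor day for the 2200s is Friday. For year 27: 27÷12 = 2 r 3, and 3÷4 = 0, so 2+3+0 = 5.
Friday + 5 ≡ Wednesday — that's 2227's doomsday.
In September the doomsday date is Sep 5.
Sep 28 is 23 days after Sep 5; 23 mod 7 = 2, so Wednesday + 2 = Friday.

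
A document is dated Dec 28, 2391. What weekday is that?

Doomsday rule: the anchor day for the 2300s is Wednesday. For year 91: 91÷12 = 7 r 7, and 7÷4 = 1, so 7+7+1 = 15.
Wednesday + 15 ≡ Thursday — that's 2391's doomsday.
In December the doomsday date is Dec 12.
Dec 28 is 16 days after Dec 12; 16 mod 7 = 2, so Thursday + 2 = Saturday.

Saturday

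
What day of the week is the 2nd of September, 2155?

Tuesday

Doomsday rule: the anchor day for the 2100s is Sunday. For year 55: 55÷12 = 4 r 7, and 7÷4 = 1, so 4+7+1 = 12.
Sunday + 12 ≡ Friday — that's 2155's doomsday.
In September the doomsday date is Sep 5.
Sep 2 is 3 days before Sep 5; 3 mod 7 = 3, so Friday − 3 = Tuesday.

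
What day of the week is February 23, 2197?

Thursday

Doomsday rule: the anchor day for the 2100s is Sunday. For year 97: 97÷12 = 8 r 1, and 1÷4 = 0, so 8+1+0 = 9.
Sunday + 9 ≡ Tuesday — that's 2197's doomsday.
In February the doomsday date is Feb 28 (2197 is not a leap year).
Feb 23 is 5 days before Feb 28; 5 mod 7 = 5, so Tuesday − 5 = Thursday.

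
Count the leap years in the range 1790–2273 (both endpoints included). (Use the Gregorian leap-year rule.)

117

Multiples of 4 in [1790,2273]: 121.
Of those, multiples of 100: 5 (not leap unless ÷400).
Multiples of 400: 1.
Leap years = 121 − 5 + 1 = 117.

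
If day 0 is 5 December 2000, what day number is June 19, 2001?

196

Dec 5, 2000 → Jan 5, 2001: 31 days (December has 31).
Jan 5, 2001 → Feb 5, 2001: 31 days (January has 31).
Feb 5, 2001 → Mar 5, 2001: 28 days (February has 28).
Mar 5, 2001 → Apr 5, 2001: 31 days (March has 31).
Apr 5, 2001 → May 5, 2001: 30 days (April has 30).
May 5, 2001 → Jun 5, 2001: 31 days (May has 31).
Jun 5, 2001 → Jun 19, 2001: 14 days.
Total: 196 days.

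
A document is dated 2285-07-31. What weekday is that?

Doomsday rule: the anchor day for the 2200s is Friday. For year 85: 85÷12 = 7 r 1, and 1÷4 = 0, so 7+1+0 = 8.
Friday + 8 ≡ Saturday — that's 2285's doomsday.
In July the doomsday date is Jul 11.
Jul 31 is 20 days after Jul 11; 20 mod 7 = 6, so Saturday + 6 = Friday.

Friday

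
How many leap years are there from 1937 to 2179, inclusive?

Multiples of 4 in [1937,2179]: 60.
Of those, multiples of 100: 2 (not leap unless ÷400).
Multiples of 400: 1.
Leap years = 60 − 2 + 1 = 59.

59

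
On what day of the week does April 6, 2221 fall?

Doomsday rule: the anchor day for the 2200s is Friday. For year 21: 21÷12 = 1 r 9, and 9÷4 = 2, so 1+9+2 = 12.
Friday + 12 ≡ Wednesday — that's 2221's doomsday.
In April the doomsday date is Apr 4.
Apr 6 is 2 days after Apr 4; 2 mod 7 = 2, so Wednesday + 2 = Friday.

Friday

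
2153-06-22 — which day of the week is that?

Friday

Doomsday rule: the anchor day for the 2100s is Sunday. For year 53: 53÷12 = 4 r 5, and 5÷4 = 1, so 4+5+1 = 10.
Sunday + 10 ≡ Wednesday — that's 2153's doomsday.
In June the doomsday date is Jun 6.
Jun 22 is 16 days after Jun 6; 16 mod 7 = 2, so Wednesday + 2 = Friday.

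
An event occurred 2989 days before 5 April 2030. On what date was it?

−365 (one year) → Apr 5, 2029 (2624 left).
−365 (one year) → Apr 5, 2028 (2259 left).
−366 (one year; includes Feb 29, 2028) → Apr 5, 2027 (1893 left).
−365 (one year) → Apr 5, 2026 (1528 left).
−365 (one year) → Apr 5, 2025 (1163 left).
−365 (one year) → Apr 5, 2024 (798 left).
−366 (one year; includes Feb 29, 2024) → Apr 5, 2023 (432 left).
−365 (one year) → Apr 5, 2022 (67 left).
−5 → Mar 31, 2022 (end of Mar, 31 days; 62 left).
−31 → Feb 28, 2022 (end of Feb, 28 days; 31 left).
−28 → Jan 31, 2022 (end of Jan, 31 days; 3 left).
−3 → Jan 28, 2022.

January 28, 2022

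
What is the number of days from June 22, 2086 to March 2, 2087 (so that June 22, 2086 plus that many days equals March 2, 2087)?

Jun 22, 2086 → Jul 22, 2086: 30 days (June has 30).
Jul 22, 2086 → Aug 22, 2086: 31 days (July has 31).
Aug 22, 2086 → Sep 22, 2086: 31 days (August has 31).
Sep 22, 2086 → Oct 22, 2086: 30 days (September has 30).
Oct 22, 2086 → Nov 22, 2086: 31 days (October has 31).
Nov 22, 2086 → Dec 22, 2086: 30 days (November has 30).
Dec 22, 2086 → Jan 22, 2087: 31 days (December has 31).
Jan 22, 2087 → Feb 22, 2087: 31 days (January has 31).
Feb 22, 2087 → Mar 2, 2087: 8 days.
Total: 253 days.

253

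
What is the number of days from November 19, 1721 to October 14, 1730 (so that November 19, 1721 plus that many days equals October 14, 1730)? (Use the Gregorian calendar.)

3251

Nov 19, 1721 → Nov 19, 1722: 365 days.
Nov 19, 1722 → Nov 19, 1723: 365 days.
Nov 19, 1723 → Nov 19, 1724: 366 days (Feb 29, 1724 is in that span).
Nov 19, 1724 → Nov 19, 1725: 365 days.
Nov 19, 1725 → Nov 19, 1726: 365 days.
Nov 19, 1726 → Nov 19, 1727: 365 days.
Nov 19, 1727 → Nov 19, 1728: 366 days (Feb 29, 1728 is in that span).
Nov 19, 1728 → Nov 19, 1729: 365 days.
Nov 19, 1729 → Dec 19, 1729: 30 days (November has 30).
Dec 19, 1729 → Jan 19, 1730: 31 days (December has 31).
Jan 19, 1730 → Feb 19, 1730: 31 days (January has 31).
Feb 19, 1730 → Mar 19, 1730: 28 days (February has 28).
Mar 19, 1730 → Apr 19, 1730: 31 days (March has 31).
Apr 19, 1730 → May 19, 1730: 30 days (April has 30).
May 19, 1730 → Jun 19, 1730: 31 days (May has 31).
Jun 19, 1730 → Jul 19, 1730: 30 days (June has 30).
Jul 19, 1730 → Aug 19, 1730: 31 days (July has 31).
Aug 19, 1730 → Sep 19, 1730: 31 days (August has 31).
Sep 19, 1730 → Oct 14, 1730: 25 days.
Total: 3251 days.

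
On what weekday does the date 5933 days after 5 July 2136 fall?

Monday

First find the weekday of Jul 5, 2136. Doomsday rule: the anchor day for the 2100s is Sunday. For year 36: 36÷12 = 3 r 0, and 0÷4 = 0, so 3+0+0 = 3.
Sunday + 3 ≡ Wednesday — that's 2136's doomsday.
In July the doomsday date is Jul 11.
Jul 5 is 6 days before Jul 11; 6 mod 7 = 6, so Wednesday − 6 = Thursday.
5933 mod 7 = 4, so 5933 days after a Thursday is Thursday + 4 = Monday.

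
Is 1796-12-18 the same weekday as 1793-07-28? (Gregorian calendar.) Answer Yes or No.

From Jul 28, 1793 to Dec 18, 1796 is 1239 days.
1239 mod 7 = 0, so they are the same weekday.
(Jul 28, 1793 is a Sunday; Dec 18, 1796 is a Sunday.)

Yes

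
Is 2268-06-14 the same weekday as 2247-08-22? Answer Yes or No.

Yes

From Aug 22, 2247 to Jun 14, 2268 is 7602 days.
7602 mod 7 = 0, so they are the same weekday.
(Aug 22, 2247 is a Sunday; Jun 14, 2268 is a Sunday.)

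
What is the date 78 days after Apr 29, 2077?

Apr has 30 days: +2 → May 1, 2077 (76 left).
May has 31 days: +31 → Jun 1, 2077 (45 left).
Jun has 30 days: +30 → Jul 1, 2077 (15 left).
+15 → Jul 16, 2077.

July 16, 2077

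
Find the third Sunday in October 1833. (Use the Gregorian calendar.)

October 1, 1833 is a Tuesday.
The first Sunday is therefore October 6 (5 days later).
The third Sunday is 6 + 2×7 = October 20.

October 20, 1833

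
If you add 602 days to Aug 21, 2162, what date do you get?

April 14, 2164

+365 (one year) → Aug 21, 2163 (237 left).
Aug has 31 days: +11 → Sep 1, 2163 (226 left).
Sep has 30 days: +30 → Oct 1, 2163 (196 left).
Oct has 31 days: +31 → Nov 1, 2163 (165 left).
Nov has 30 days: +30 → Dec 1, 2163 (135 left).
Dec has 31 days: +31 → Jan 1, 2164 (104 left).
Jan has 31 days: +31 → Feb 1, 2164 (73 left).
Feb has 29 days: +29 → Mar 1, 2164 (44 left).
Mar has 31 days: +31 → Apr 1, 2164 (13 left).
+13 → Apr 14, 2164.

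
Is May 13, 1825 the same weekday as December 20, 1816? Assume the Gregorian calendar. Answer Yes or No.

From Dec 20, 1816 to May 13, 1825 is 3066 days.
3066 mod 7 = 0, so they are the same weekday.
(Dec 20, 1816 is a Friday; May 13, 1825 is a Friday.)

Yes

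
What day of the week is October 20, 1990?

January 1, 1990 is a Monday.
Jan 1, 1990 → Feb 1, 1990: 31 days (January has 31).
Feb 1, 1990 → Mar 1, 1990: 28 days (February has 28).
Mar 1, 1990 → Apr 1, 1990: 31 days (March has 31).
Apr 1, 1990 → May 1, 1990: 30 days (April has 30).
May 1, 1990 → Jun 1, 1990: 31 days (May has 31).
Jun 1, 1990 → Jul 1, 1990: 30 days (June has 30).
Jul 1, 1990 → Aug 1, 1990: 31 days (July has 31).
Aug 1, 1990 → Sep 1, 1990: 31 days (August has 31).
Sep 1, 1990 → Oct 1, 1990: 30 days (September has 30).
Oct 1, 1990 → Oct 20, 1990: 19 days.
Total: 292 days.
292 mod 7 = 5, so Monday + 5 = Saturday.

Saturday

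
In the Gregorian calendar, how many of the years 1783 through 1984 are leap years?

49

Multiples of 4 in [1783,1984]: 51.
Of those, multiples of 100: 2 (not leap unless ÷400).
Multiples of 400: 0.
Leap years = 51 − 2 + 0 = 49.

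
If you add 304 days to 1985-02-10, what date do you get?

Feb has 28 days: +19 → Mar 1, 1985 (285 left).
Mar has 31 days: +31 → Apr 1, 1985 (254 left).
Apr has 30 days: +30 → May 1, 1985 (224 left).
May has 31 days: +31 → Jun 1, 1985 (193 left).
Jun has 30 days: +30 → Jul 1, 1985 (163 left).
Jul has 31 days: +31 → Aug 1, 1985 (132 left).
Aug has 31 days: +31 → Sep 1, 1985 (101 left).
Sep has 30 days: +30 → Oct 1, 1985 (71 left).
Oct has 31 days: +31 → Nov 1, 1985 (40 left).
Nov has 30 days: +30 → Dec 1, 1985 (10 left).
+10 → Dec 11, 1985.

December 11, 1985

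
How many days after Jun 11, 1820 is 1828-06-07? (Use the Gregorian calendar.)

Jun 11, 1820 → Jun 11, 1821: 365 days.
Jun 11, 1821 → Jun 11, 1822: 365 days.
Jun 11, 1822 → Jun 11, 1823: 365 days.
Jun 11, 1823 → Jun 11, 1824: 366 days (Feb 29, 1824 is in that span).
Jun 11, 1824 → Jun 11, 1825: 365 days.
Jun 11, 1825 → Jun 11, 1826: 365 days.
Jun 11, 1826 → Jun 11, 1827: 365 days.
Jun 11, 1827 → Jul 11, 1827: 30 days (June has 30).
Jul 11, 1827 → Aug 11, 1827: 31 days (July has 31).
Aug 11, 1827 → Sep 11, 1827: 31 days (August has 31).
Sep 11, 1827 → Oct 11, 1827: 30 days (September has 30).
Oct 11, 1827 → Nov 11, 1827: 31 days (October has 31).
Nov 11, 1827 → Dec 11, 1827: 30 days (November has 30).
Dec 11, 1827 → Jan 11, 1828: 31 days (December has 31).
Jan 11, 1828 → Feb 11, 1828: 31 days (January has 31).
Feb 11, 1828 → Mar 11, 1828: 29 days (February has 29).
Mar 11, 1828 → Apr 11, 1828: 31 days (March has 31).
Apr 11, 1828 → May 11, 1828: 30 days (April has 30).
May 11, 1828 → Jun 7, 1828: 27 days.
Total: 2918 days.

2918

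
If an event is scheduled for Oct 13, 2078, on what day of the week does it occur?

Thursday

January 1, 2078 is a Saturday.
Jan 1, 2078 → Feb 1, 2078: 31 days (January has 31).
Feb 1, 2078 → Mar 1, 2078: 28 days (February has 28).
Mar 1, 2078 → Apr 1, 2078: 31 days (March has 31).
Apr 1, 2078 → May 1, 2078: 30 days (April has 30).
May 1, 2078 → Jun 1, 2078: 31 days (May has 31).
Jun 1, 2078 → Jul 1, 2078: 30 days (June has 30).
Jul 1, 2078 → Aug 1, 2078: 31 days (July has 31).
Aug 1, 2078 → Sep 1, 2078: 31 days (August has 31).
Sep 1, 2078 → Oct 1, 2078: 30 days (September has 30).
Oct 1, 2078 → Oct 13, 2078: 12 days.
Total: 285 days.
285 mod 7 = 5, so Saturday + 5 = Thursday.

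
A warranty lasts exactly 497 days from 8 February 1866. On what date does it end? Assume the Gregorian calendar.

June 20, 1867

+365 (one year) → Feb 8, 1867 (132 left).
Feb has 28 days: +21 → Mar 1, 1867 (111 left).
Mar has 31 days: +31 → Apr 1, 1867 (80 left).
Apr has 30 days: +30 → May 1, 1867 (50 left).
May has 31 days: +31 → Jun 1, 1867 (19 left).
+19 → Jun 20, 1867.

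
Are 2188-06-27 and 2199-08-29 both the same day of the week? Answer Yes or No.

From Jun 27, 2188 to Aug 29, 2199 is 4080 days.
4080 mod 7 = 6, so they are different weekdays.
(Jun 27, 2188 is a Friday; Aug 29, 2199 is a Thursday.)

No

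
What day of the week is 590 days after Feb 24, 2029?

Monday

First find the weekday of Feb 24, 2029. Doomsday rule: the anchor day for the 2000s is Tuesday. For year 29: 29÷12 = 2 r 5, and 5÷4 = 1, so 2+5+1 = 8.
Tuesday + 8 ≡ Wednesday — that's 2029's doomsday.
In February the doomsday date is Feb 28 (2029 is not a leap year).
Feb 24 is 4 days before Feb 28; 4 mod 7 = 4, so Wednesday − 4 = Saturday.
590 mod 7 = 2, so 590 days after a Saturday is Saturday + 2 = Monday.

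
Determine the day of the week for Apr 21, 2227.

Doomsday rule: the anchor day for the 2200s is Friday. For year 27: 27÷12 = 2 r 3, and 3÷4 = 0, so 2+3+0 = 5.
Friday + 5 ≡ Wednesday — that's 2227's doomsday.
In April the doomsday date is Apr 4.
Apr 21 is 17 days after Apr 4; 17 mod 7 = 3, so Wednesday + 3 = Saturday.

Saturday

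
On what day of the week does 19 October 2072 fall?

January 1, 2072 is a Friday.
Jan 1, 2072 → Feb 1, 2072: 31 days (January has 31).
Feb 1, 2072 → Mar 1, 2072: 29 days (February has 29).
Mar 1, 2072 → Apr 1, 2072: 31 days (March has 31).
Apr 1, 2072 → May 1, 2072: 30 days (April has 30).
May 1, 2072 → Jun 1, 2072: 31 days (May has 31).
Jun 1, 2072 → Jul 1, 2072: 30 days (June has 30).
Jul 1, 2072 → Aug 1, 2072: 31 days (July has 31).
Aug 1, 2072 → Sep 1, 2072: 31 days (August has 31).
Sep 1, 2072 → Oct 1, 2072: 30 days (September has 30).
Oct 1, 2072 → Oct 19, 2072: 18 days.
Total: 292 days.
292 mod 7 = 5, so Friday + 5 = Wednesday.

Wednesday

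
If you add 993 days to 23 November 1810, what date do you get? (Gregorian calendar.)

August 12, 1813

+365 (one year) → Nov 23, 1811 (628 left).
+366 (one year; includes Feb 29, 1812) → Nov 23, 1812 (262 left).
Nov has 30 days: +8 → Dec 1, 1812 (254 left).
Dec has 31 days: +31 → Jan 1, 1813 (223 left).
Jan has 31 days: +31 → Feb 1, 1813 (192 left).
Feb has 28 days: +28 → Mar 1, 1813 (164 left).
Mar has 31 days: +31 → Apr 1, 1813 (133 left).
Apr has 30 days: +30 → May 1, 1813 (103 left).
May has 31 days: +31 → Jun 1, 1813 (72 left).
Jun has 30 days: +30 → Jul 1, 1813 (42 left).
Jul has 31 days: +31 → Aug 1, 1813 (11 left).
+11 → Aug 12, 1813.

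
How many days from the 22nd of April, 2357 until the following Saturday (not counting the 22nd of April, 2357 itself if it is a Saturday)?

Apr 22, 2357 is a Monday.
From Monday to the next Saturday is 5 days.

5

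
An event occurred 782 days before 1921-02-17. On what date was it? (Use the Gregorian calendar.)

December 28, 1918

−366 (one year; includes Feb 29, 1920) → Feb 17, 1920 (416 left).
−365 (one year) → Feb 17, 1919 (51 left).
−17 → Jan 31, 1919 (end of Jan, 31 days; 34 left).
−31 → Dec 31, 1918 (end of Dec, 31 days; 3 left).
−3 → Dec 28, 1918.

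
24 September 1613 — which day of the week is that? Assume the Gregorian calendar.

Doomsday rule: the anchor day for the 1600s is Tuesday. For year 13: 13÷12 = 1 r 1, and 1÷4 = 0, so 1+1+0 = 2.
Tuesday + 2 ≡ Thursday — that's 1613's doomsday.
In September the doomsday date is Sep 5.
Sep 24 is 19 days after Sep 5; 19 mod 7 = 5, so Thursday + 5 = Tuesday.

Tuesday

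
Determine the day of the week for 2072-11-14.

Doomsday rule: the anchor day for the 2000s is Tuesday. For year 72: 72÷12 = 6 r 0, and 0÷4 = 0, so 6+0+0 = 6.
Tuesday + 6 ≡ Monday — that's 2072's doomsday.
In November the doomsday date is Nov 7.
Nov 14 is 7 days after Nov 7; 7 mod 7 = 0, so Monday + 0 = Monday.

Monday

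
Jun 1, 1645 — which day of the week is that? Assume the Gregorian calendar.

Thursday

Doomsday rule: the anchor day for the 1600s is Tuesday. For year 45: 45÷12 = 3 r 9, and 9÷4 = 2, so 3+9+2 = 14.
Tuesday + 14 ≡ Tuesday — that's 1645's doomsday.
In June the doomsday date is Jun 6.
Jun 1 is 5 days before Jun 6; 5 mod 7 = 5, so Tuesday − 5 = Thursday.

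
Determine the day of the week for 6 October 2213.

Doomsday rule: the anchor day for the 2200s is Friday. For year 13: 13÷12 = 1 r 1, and 1÷4 = 0, so 1+1+0 = 2.
Friday + 2 ≡ Sunday — that's 2213's doomsday.
In October the doomsday date is Oct 10.
Oct 6 is 4 days before Oct 10; 4 mod 7 = 4, so Sunday − 4 = Wednesday.

Wednesday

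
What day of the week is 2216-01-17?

Wednesday

Doomsday rule: the anchor day for the 2200s is Friday. For year 16: 16÷12 = 1 r 4, and 4÷4 = 1, so 1+4+1 = 6.
Friday + 6 ≡ Thursday — that's 2216's doomsday.
In January the doomsday date is Jan 4 (2216 is a leap year (divisible by 4)).
Jan 17 is 13 days after Jan 4; 13 mod 7 = 6, so Thursday + 6 = Wednesday.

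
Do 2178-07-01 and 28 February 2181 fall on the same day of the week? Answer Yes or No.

From Jul 1, 2178 to Feb 28, 2181 is 973 days.
973 mod 7 = 0, so they are the same weekday.
(Jul 1, 2178 is a Wednesday; Feb 28, 2181 is a Wednesday.)

Yes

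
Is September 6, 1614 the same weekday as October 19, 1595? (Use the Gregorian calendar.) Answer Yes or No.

No

From Oct 19, 1595 to Sep 6, 1614 is 6897 days.
6897 mod 7 = 2, so they are different weekdays.
(Oct 19, 1595 is a Thursday; Sep 6, 1614 is a Saturday.)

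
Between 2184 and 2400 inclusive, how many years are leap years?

53

Multiples of 4 in [2184,2400]: 55.
Of those, multiples of 100: 3 (not leap unless ÷400).
Multiples of 400: 1.
Leap years = 55 − 3 + 1 = 53.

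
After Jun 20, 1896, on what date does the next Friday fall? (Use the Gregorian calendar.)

Jun 20, 1896 is a Saturday.
From Saturday to the next Friday is 6 days.
Jun 20, 1896 + 6 = Jun 26, 1896.

June 26, 1896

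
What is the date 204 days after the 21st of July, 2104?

Jul has 31 days: +11 → Aug 1, 2104 (193 left).
Aug has 31 days: +31 → Sep 1, 2104 (162 left).
Sep has 30 days: +30 → Oct 1, 2104 (132 left).
Oct has 31 days: +31 → Nov 1, 2104 (101 left).
Nov has 30 days: +30 → Dec 1, 2104 (71 left).
Dec has 31 days: +31 → Jan 1, 2105 (40 left).
Jan has 31 days: +31 → Feb 1, 2105 (9 left).
+9 → Feb 10, 2105.

February 10, 2105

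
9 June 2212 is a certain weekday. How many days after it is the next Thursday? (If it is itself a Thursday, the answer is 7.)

Jun 9, 2212 is a Tuesday.
From Tuesday to the next Thursday is 2 days.

2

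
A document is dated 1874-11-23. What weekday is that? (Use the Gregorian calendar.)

January 1, 1874 is a Thursday.
Jan 1, 1874 → Feb 1, 1874: 31 days (January has 31).
Feb 1, 1874 → Mar 1, 1874: 28 days (February has 28).
Mar 1, 1874 → Apr 1, 1874: 31 days (March has 31).
Apr 1, 1874 → May 1, 1874: 30 days (April has 30).
May 1, 1874 → Jun 1, 1874: 31 days (May has 31).
Jun 1, 1874 → Jul 1, 1874: 30 days (June has 30).
Jul 1, 1874 → Aug 1, 1874: 31 days (July has 31).
Aug 1, 1874 → Sep 1, 1874: 31 days (August has 31).
Sep 1, 1874 → Oct 1, 1874: 30 days (September has 30).
Oct 1, 1874 → Nov 1, 1874: 31 days (October has 31).
Nov 1, 1874 → Nov 23, 1874: 22 days.
Total: 326 days.
326 mod 7 = 4, so Thursday + 4 = Monday.

Monday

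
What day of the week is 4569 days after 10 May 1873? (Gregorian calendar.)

May 10, 1873 is a Saturday.
4569 mod 7 = 5, so 4569 days after a Saturday is Saturday + 5 = Thursday.

Thursday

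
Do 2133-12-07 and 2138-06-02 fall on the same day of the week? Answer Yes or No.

From Dec 7, 2133 to Jun 2, 2138 is 1638 days.
1638 mod 7 = 0, so they are the same weekday.
(Dec 7, 2133 is a Monday; Jun 2, 2138 is a Monday.)

Yes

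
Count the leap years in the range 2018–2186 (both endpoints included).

41

Multiples of 4 in [2018,2186]: 42.
Of those, multiples of 100: 1 (not leap unless ÷400).
Multiples of 400: 0.
Leap years = 42 − 1 + 0 = 41.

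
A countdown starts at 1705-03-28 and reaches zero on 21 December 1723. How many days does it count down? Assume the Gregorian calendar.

Mar 28, 1705 → Mar 28, 1706: 365 days.
Mar 28, 1706 → Mar 28, 1707: 365 days.
Mar 28, 1707 → Mar 28, 1708: 366 days (Feb 29, 1708 is in that span).
Mar 28, 1708 → Mar 28, 1709: 365 days.
Mar 28, 1709 → Mar 28, 1710: 365 days.
Mar 28, 1710 → Mar 28, 1711: 365 days.
Mar 28, 1711 → Mar 28, 1712: 366 days (Feb 29, 1712 is in that span).
Mar 28, 1712 → Mar 28, 1713: 365 days.
Mar 28, 1713 → Mar 28, 1714: 365 days.
Mar 28, 1714 → Mar 28, 1715: 365 days.
Mar 28, 1715 → Mar 28, 1716: 366 days (Feb 29, 1716 is in that span).
Mar 28, 1716 → Mar 28, 1717: 365 days.
Mar 28, 1717 → Mar 28, 1718: 365 days.
Mar 28, 1718 → Mar 28, 1719: 365 days.
Mar 28, 1719 → Mar 28, 1720: 366 days (Feb 29, 1720 is in that span).
Mar 28, 1720 → Mar 28, 1721: 365 days.
Mar 28, 1721 → Mar 28, 1722: 365 days.
Mar 28, 1722 → Mar 28, 1723: 365 days.
Mar 28, 1723 → Apr 28, 1723: 31 days (March has 31).
Apr 28, 1723 → May 28, 1723: 30 days (April has 30).
May 28, 1723 → Jun 28, 1723: 31 days (May has 31).
Jun 28, 1723 → Jul 28, 1723: 30 days (June has 30).
Jul 28, 1723 → Aug 28, 1723: 31 days (July has 31).
Aug 28, 1723 → Sep 28, 1723: 31 days (August has 31).
Sep 28, 1723 → Oct 28, 1723: 30 days (September has 30).
Oct 28, 1723 → Nov 28, 1723: 31 days (October has 31).
Nov 28, 1723 → Dec 21, 1723: 23 days.
Total: 6842 days.

6842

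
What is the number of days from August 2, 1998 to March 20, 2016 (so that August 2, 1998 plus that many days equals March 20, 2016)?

6440

Aug 2, 1998 → Aug 2, 1999: 365 days.
Aug 2, 1999 → Aug 2, 2000: 366 days (Feb 29, 2000 is in that span).
Aug 2, 2000 → Aug 2, 2001: 365 days.
Aug 2, 2001 → Aug 2, 2002: 365 days.
Aug 2, 2002 → Aug 2, 2003: 365 days.
Aug 2, 2003 → Aug 2, 2004: 366 days (Feb 29, 2004 is in that span).
Aug 2, 2004 → Aug 2, 2005: 365 days.
Aug 2, 2005 → Aug 2, 2006: 365 days.
Aug 2, 2006 → Aug 2, 2007: 365 days.
Aug 2, 2007 → Aug 2, 2008: 366 days (Feb 29, 2008 is in that span).
Aug 2, 2008 → Aug 2, 2009: 365 days.
Aug 2, 2009 → Aug 2, 2010: 365 days.
Aug 2, 2010 → Aug 2, 2011: 365 days.
Aug 2, 2011 → Aug 2, 2012: 366 days (Feb 29, 2012 is in that span).
Aug 2, 2012 → Aug 2, 2013: 365 days.
Aug 2, 2013 → Aug 2, 2014: 365 days.
Aug 2, 2014 → Aug 2, 2015: 365 days.
Aug 2, 2015 → Sep 2, 2015: 31 days (August has 31).
Sep 2, 2015 → Oct 2, 2015: 30 days (September has 30).
Oct 2, 2015 → Nov 2, 2015: 31 days (October has 31).
Nov 2, 2015 → Dec 2, 2015: 30 days (November has 30).
Dec 2, 2015 → Jan 2, 2016: 31 days (December has 31).
Jan 2, 2016 → Feb 2, 2016: 31 days (January has 31).
Feb 2, 2016 → Mar 2, 2016: 29 days (February has 29).
Mar 2, 2016 → Mar 20, 2016: 18 days.
Total: 6440 days.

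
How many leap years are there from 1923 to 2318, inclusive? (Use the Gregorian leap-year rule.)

Multiples of 4 in [1923,2318]: 99.
Of those, multiples of 100: 4 (not leap unless ÷400).
Multiples of 400: 1.
Leap years = 99 − 4 + 1 = 96.

96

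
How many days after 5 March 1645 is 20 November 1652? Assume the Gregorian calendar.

Mar 5, 1645 → Mar 5, 1646: 365 days.
Mar 5, 1646 → Mar 5, 1647: 365 days.
Mar 5, 1647 → Mar 5, 1648: 366 days (Feb 29, 1648 is in that span).
Mar 5, 1648 → Mar 5, 1649: 365 days.
Mar 5, 1649 → Mar 5, 1650: 365 days.
Mar 5, 1650 → Mar 5, 1651: 365 days.
Mar 5, 1651 → Mar 5, 1652: 366 days (Feb 29, 1652 is in that span).
Mar 5, 1652 → Apr 5, 1652: 31 days (March has 31).
Apr 5, 1652 → May 5, 1652: 30 days (April has 30).
May 5, 1652 → Jun 5, 1652: 31 days (May has 31).
Jun 5, 1652 → Jul 5, 1652: 30 days (June has 30).
Jul 5, 1652 → Aug 5, 1652: 31 days (July has 31).
Aug 5, 1652 → Sep 5, 1652: 31 days (August has 31).
Sep 5, 1652 → Oct 5, 1652: 30 days (September has 30).
Oct 5, 1652 → Nov 5, 1652: 31 days (October has 31).
Nov 5, 1652 → Nov 20, 1652: 15 days.
Total: 2817 days.

2817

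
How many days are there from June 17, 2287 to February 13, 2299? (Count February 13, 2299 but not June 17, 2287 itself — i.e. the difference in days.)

4259

Jun 17, 2287 → Jun 17, 2288: 366 days (Feb 29, 2288 is in that span).
Jun 17, 2288 → Jun 17, 2289: 365 days.
Jun 17, 2289 → Jun 17, 2290: 365 days.
Jun 17, 2290 → Jun 17, 2291: 365 days.
Jun 17, 2291 → Jun 17, 2292: 366 days (Feb 29, 2292 is in that span).
Jun 17, 2292 → Jun 17, 2293: 365 days.
Jun 17, 2293 → Jun 17, 2294: 365 days.
Jun 17, 2294 → Jun 17, 2295: 365 days.
Jun 17, 2295 → Jun 17, 2296: 366 days (Feb 29, 2296 is in that span).
Jun 17, 2296 → Jun 17, 2297: 365 days.
Jun 17, 2297 → Jun 17, 2298: 365 days.
Jun 17, 2298 → Jul 17, 2298: 30 days (June has 30).
Jul 17, 2298 → Aug 17, 2298: 31 days (July has 31).
Aug 17, 2298 → Sep 17, 2298: 31 days (August has 31).
Sep 17, 2298 → Oct 17, 2298: 30 days (September has 30).
Oct 17, 2298 → Nov 17, 2298: 31 days (October has 31).
Nov 17, 2298 → Dec 17, 2298: 30 days (November has 30).
Dec 17, 2298 → Jan 17, 2299: 31 days (December has 31).
Jan 17, 2299 → Feb 13, 2299: 27 days.
Total: 4259 days.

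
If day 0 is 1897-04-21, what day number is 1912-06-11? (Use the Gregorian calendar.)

Apr 21, 1897 → Apr 21, 1898: 365 days.
Apr 21, 1898 → Apr 21, 1899: 365 days.
Apr 21, 1899 → Apr 21, 1900: 365 days.
Apr 21, 1900 → Apr 21, 1901: 365 days.
Apr 21, 1901 → Apr 21, 1902: 365 days.
Apr 21, 1902 → Apr 21, 1903: 365 days.
Apr 21, 1903 → Apr 21, 1904: 366 days (Feb 29, 1904 is in that span).
Apr 21, 1904 → Apr 21, 1905: 365 days.
Apr 21, 1905 → Apr 21, 1906: 365 days.
Apr 21, 1906 → Apr 21, 1907: 365 days.
Apr 21, 1907 → Apr 21, 1908: 366 days (Feb 29, 1908 is in that span).
Apr 21, 1908 → Apr 21, 1909: 365 days.
Apr 21, 1909 → Apr 21, 1910: 365 days.
Apr 21, 1910 → Apr 21, 1911: 365 days.
Apr 21, 1911 → Apr 21, 1912: 366 days (Feb 29, 1912 is in that span).
Apr 21, 1912 → May 21, 1912: 30 days (April has 30).
May 21, 1912 → Jun 11, 1912: 21 days.
Total: 5529 days.

5529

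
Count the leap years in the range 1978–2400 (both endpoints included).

103

Multiples of 4 in [1978,2400]: 106.
Of those, multiples of 100: 5 (not leap unless ÷400).
Multiples of 400: 2.
Leap years = 106 − 5 + 2 = 103.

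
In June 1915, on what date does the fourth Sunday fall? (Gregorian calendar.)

June 1, 1915 is a Tuesday.
The first Sunday is therefore June 6 (5 days later).
The fourth Sunday is 6 + 3×7 = June 27.

June 27, 1915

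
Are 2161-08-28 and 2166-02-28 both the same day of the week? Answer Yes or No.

Yes

From Aug 28, 2161 to Feb 28, 2166 is 1645 days.
1645 mod 7 = 0, so they are the same weekday.
(Aug 28, 2161 is a Friday; Feb 28, 2166 is a Friday.)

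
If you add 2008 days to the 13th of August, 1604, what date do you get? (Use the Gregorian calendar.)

February 11, 1610

+365 (one year) → Aug 13, 1605 (1643 left).
+365 (one year) → Aug 13, 1606 (1278 left).
+365 (one year) → Aug 13, 1607 (913 left).
+366 (one year; includes Feb 29, 1608) → Aug 13, 1608 (547 left).
+365 (one year) → Aug 13, 1609 (182 left).
Aug has 31 days: +19 → Sep 1, 1609 (163 left).
Sep has 30 days: +30 → Oct 1, 1609 (133 left).
Oct has 31 days: +31 → Nov 1, 1609 (102 left).
Nov has 30 days: +30 → Dec 1, 1609 (72 left).
Dec has 31 days: +31 → Jan 1, 1610 (41 left).
Jan has 31 days: +31 → Feb 1, 1610 (10 left).
+10 → Feb 11, 1610.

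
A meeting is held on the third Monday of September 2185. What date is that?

September 1, 2185 is a Thursday.
The first Monday is therefore September 5 (4 days later).
The third Monday is 5 + 2×7 = September 19.

September 19, 2185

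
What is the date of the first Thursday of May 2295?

May 2, 2295

May 1, 2295 is a Wednesday.
The first Thursday is therefore May 2 (1 days later).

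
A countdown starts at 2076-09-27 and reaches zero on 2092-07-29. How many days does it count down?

5784

Sep 27, 2076 → Sep 27, 2077: 365 days.
Sep 27, 2077 → Sep 27, 2078: 365 days.
Sep 27, 2078 → Sep 27, 2079: 365 days.
Sep 27, 2079 → Sep 27, 2080: 366 days (Feb 29, 2080 is in that span).
Sep 27, 2080 → Sep 27, 2081: 365 days.
Sep 27, 2081 → Sep 27, 2082: 365 days.
Sep 27, 2082 → Sep 27, 2083: 365 days.
Sep 27, 2083 → Sep 27, 2084: 366 days (Feb 29, 2084 is in that span).
Sep 27, 2084 → Sep 27, 2085: 365 days.
Sep 27, 2085 → Sep 27, 2086: 365 days.
Sep 27, 2086 → Sep 27, 2087: 365 days.
Sep 27, 2087 → Sep 27, 2088: 366 days (Feb 29, 2088 is in that span).
Sep 27, 2088 → Sep 27, 2089: 365 days.
Sep 27, 2089 → Sep 27, 2090: 365 days.
Sep 27, 2090 → Sep 27, 2091: 365 days.
Sep 27, 2091 → Oct 27, 2091: 30 days (September has 30).
Oct 27, 2091 → Nov 27, 2091: 31 days (October has 31).
Nov 27, 2091 → Dec 27, 2091: 30 days (November has 30).
Dec 27, 2091 → Jan 27, 2092: 31 days (December has 31).
Jan 27, 2092 → Feb 27, 2092: 31 days (January has 31).
Feb 27, 2092 → Mar 27, 2092: 29 days (February has 29).
Mar 27, 2092 → Apr 27, 2092: 31 days (March has 31).
Apr 27, 2092 → May 27, 2092: 30 days (April has 30).
May 27, 2092 → Jun 27, 2092: 31 days (May has 31).
Jun 27, 2092 → Jul 27, 2092: 30 days (June has 30).
Jul 27, 2092 → Jul 29, 2092: 2 days.
Total: 5784 days.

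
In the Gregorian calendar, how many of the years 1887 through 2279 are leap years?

Multiples of 4 in [1887,2279]: 98.
Of those, multiples of 100: 4 (not leap unless ÷400).
Multiples of 400: 1.
Leap years = 98 − 4 + 1 = 95.

95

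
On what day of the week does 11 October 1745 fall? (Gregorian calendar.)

Monday

Doomsday rule: the anchor day for the 1700s is Sunday. For year 45: 45÷12 = 3 r 9, and 9÷4 = 2, so 3+9+2 = 14.
Sunday + 14 ≡ Sunday — that's 1745's doomsday.
In October the doomsday date is Oct 10.
Oct 11 is 1 day after Oct 10; 1 mod 7 = 1, so Sunday + 1 = Monday.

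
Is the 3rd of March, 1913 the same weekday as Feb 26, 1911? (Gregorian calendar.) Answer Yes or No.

From Feb 26, 1911 to Mar 3, 1913 is 736 days.
736 mod 7 = 1, so they are different weekdays.
(Feb 26, 1911 is a Sunday; Mar 3, 1913 is a Monday.)

No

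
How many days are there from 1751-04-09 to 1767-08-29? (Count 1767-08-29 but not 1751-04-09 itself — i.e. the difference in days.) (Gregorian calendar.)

Apr 9, 1751 → Apr 9, 1752: 366 days (Feb 29, 1752 is in that span).
Apr 9, 1752 → Apr 9, 1753: 365 days.
Apr 9, 1753 → Apr 9, 1754: 365 days.
Apr 9, 1754 → Apr 9, 1755: 365 days.
Apr 9, 1755 → Apr 9, 1756: 366 days (Feb 29, 1756 is in that span).
Apr 9, 1756 → Apr 9, 1757: 365 days.
Apr 9, 1757 → Apr 9, 1758: 365 days.
Apr 9, 1758 → Apr 9, 1759: 365 days.
Apr 9, 1759 → Apr 9, 1760: 366 days (Feb 29, 1760 is in that span).
Apr 9, 1760 → Apr 9, 1761: 365 days.
Apr 9, 1761 → Apr 9, 1762: 365 days.
Apr 9, 1762 → Apr 9, 1763: 365 days.
Apr 9, 1763 → Apr 9, 1764: 366 days (Feb 29, 1764 is in that span).
Apr 9, 1764 → Apr 9, 1765: 365 days.
Apr 9, 1765 → Apr 9, 1766: 365 days.
Apr 9, 1766 → Apr 9, 1767: 365 days.
Apr 9, 1767 → May 9, 1767: 30 days (April has 30).
May 9, 1767 → Jun 9, 1767: 31 days (May has 31).
Jun 9, 1767 → Jul 9, 1767: 30 days (June has 30).
Jul 9, 1767 → Aug 9, 1767: 31 days (July has 31).
Aug 9, 1767 → Aug 29, 1767: 20 days.
Total: 5986 days.

5986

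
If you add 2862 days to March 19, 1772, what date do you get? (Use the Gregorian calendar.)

+365 (one year) → Mar 19, 1773 (2497 left).
+365 (one year) → Mar 19, 1774 (2132 left).
+365 (one year) → Mar 19, 1775 (1767 left).
+366 (one year; includes Feb 29, 1776) → Mar 19, 1776 (1401 left).
+365 (one year) → Mar 19, 1777 (1036 left).
+365 (one year) → Mar 19, 1778 (671 left).
+365 (one year) → Mar 19, 1779 (306 left).
Mar has 31 days: +13 → Apr 1, 1779 (293 left).
Apr has 30 days: +30 → May 1, 1779 (263 left).
May has 31 days: +31 → Jun 1, 1779 (232 left).
Jun has 30 days: +30 → Jul 1, 1779 (202 left).
Jul has 31 days: +31 → Aug 1, 1779 (171 left).
Aug has 31 days: +31 → Sep 1, 1779 (140 left).
Sep has 30 days: +30 → Oct 1, 1779 (110 left).
Oct has 31 days: +31 → Nov 1, 1779 (79 left).
Nov has 30 days: +30 → Dec 1, 1779 (49 left).
Dec has 31 days: +31 → Jan 1, 1780 (18 left).
+18 → Jan 19, 1780.

January 19, 1780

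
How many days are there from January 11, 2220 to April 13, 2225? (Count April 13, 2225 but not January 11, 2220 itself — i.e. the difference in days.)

1919

Jan 11, 2220 → Jan 11, 2221: 366 days (Feb 29, 2220 is in that span).
Jan 11, 2221 → Jan 11, 2222: 365 days.
Jan 11, 2222 → Jan 11, 2223: 365 days.
Jan 11, 2223 → Jan 11, 2224: 365 days.
Jan 11, 2224 → Jan 11, 2225: 366 days (Feb 29, 2224 is in that span).
Jan 11, 2225 → Feb 11, 2225: 31 days (January has 31).
Feb 11, 2225 → Mar 11, 2225: 28 days (February has 28).
Mar 11, 2225 → Apr 11, 2225: 31 days (March has 31).
Apr 11, 2225 → Apr 13, 2225: 2 days.
Total: 1919 days.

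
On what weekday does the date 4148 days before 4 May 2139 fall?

May 4, 2139 is a Monday.
4148 mod 7 = 4, so 4148 days before a Monday is Monday − 4 = Thursday.

Thursday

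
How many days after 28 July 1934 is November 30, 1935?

Jul 28, 1934 → Jul 28, 1935: 365 days.
Jul 28, 1935 → Aug 28, 1935: 31 days (July has 31).
Aug 28, 1935 → Sep 28, 1935: 31 days (August has 31).
Sep 28, 1935 → Oct 28, 1935: 30 days (September has 30).
Oct 28, 1935 → Nov 28, 1935: 31 days (October has 31).
Nov 28, 1935 → Nov 30, 1935: 2 days.
Total: 490 days.

490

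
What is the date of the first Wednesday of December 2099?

December 1, 2099 is a Tuesday.
The first Wednesday is therefore December 2 (1 days later).

December 2, 2099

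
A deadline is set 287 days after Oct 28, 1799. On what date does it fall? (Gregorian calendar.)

Oct has 31 days: +4 → Nov 1, 1799 (283 left).
Nov has 30 days: +30 → Dec 1, 1799 (253 left).
Dec has 31 days: +31 → Jan 1, 1800 (222 left).
Jan has 31 days: +31 → Feb 1, 1800 (191 left).
Feb has 28 days: +28 → Mar 1, 1800 (163 left).
Mar has 31 days: +31 → Apr 1, 1800 (132 left).
Apr has 30 days: +30 → May 1, 1800 (102 left).
May has 31 days: +31 → Jun 1, 1800 (71 left).
Jun has 30 days: +30 → Jul 1, 1800 (41 left).
Jul has 31 days: +31 → Aug 1, 1800 (10 left).
+10 → Aug 11, 1800.

August 11, 1800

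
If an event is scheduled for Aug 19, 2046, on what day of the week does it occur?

Sunday

January 1, 2046 is a Monday.
Jan 1, 2046 → Feb 1, 2046: 31 days (January has 31).
Feb 1, 2046 → Mar 1, 2046: 28 days (February has 28).
Mar 1, 2046 → Apr 1, 2046: 31 days (March has 31).
Apr 1, 2046 → May 1, 2046: 30 days (April has 30).
May 1, 2046 → Jun 1, 2046: 31 days (May has 31).
Jun 1, 2046 → Jul 1, 2046: 30 days (June has 30).
Jul 1, 2046 → Aug 1, 2046: 31 days (July has 31).
Aug 1, 2046 → Aug 19, 2046: 18 days.
Total: 230 days.
230 mod 7 = 6, so Monday + 6 = Sunday.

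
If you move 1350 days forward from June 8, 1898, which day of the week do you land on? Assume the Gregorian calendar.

Tuesday

First find the weekday of Jun 8, 1898. Doomsday rule: the anchor day for the 1800s is Friday. For year 98: 98÷12 = 8 r 2, and 2÷4 = 0, so 8+2+0 = 10.
Friday + 10 ≡ Monday — that's 1898's doomsday.
In June the doomsday date is Jun 6.
Jun 8 is 2 days after Jun 6; 2 mod 7 = 2, so Monday + 2 = Wednesday.
1350 mod 7 = 6, so 1350 days after a Wednesday is Wednesday + 6 = Tuesday.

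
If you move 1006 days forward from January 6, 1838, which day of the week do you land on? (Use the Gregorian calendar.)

Thursday

First find the weekday of Jan 6, 1838. Doomsday rule: the anchor day for the 1800s is Friday. For year 38: 38÷12 = 3 r 2, and 2÷4 = 0, so 3+2+0 = 5.
Friday + 5 ≡ Wednesday — that's 1838's doomsday.
In January the doomsday date is Jan 3 (1838 is not a leap year).
Jan 6 is 3 days after Jan 3; 3 mod 7 = 3, so Wednesday + 3 = Saturday.
1006 mod 7 = 5, so 1006 days after a Saturday is Saturday + 5 = Thursday.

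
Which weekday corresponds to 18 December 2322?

Monday

Doomsday rule: the anchor day for the 2300s is Wednesday. For year 22: 22÷12 = 1 r 10, and 10÷4 = 2, so 1+10+2 = 13.
Wednesday + 13 ≡ Tuesday — that's 2322's doomsday.
In December the doomsday date is Dec 12.
Dec 18 is 6 days after Dec 12; 6 mod 7 = 6, so Tuesday + 6 = Monday.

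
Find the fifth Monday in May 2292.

May 30, 2292

May 1, 2292 is a Sunday.
The first Monday is therefore May 2 (1 days later).
The fifth Monday is 2 + 4×7 = May 30.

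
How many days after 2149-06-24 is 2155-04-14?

Jun 24, 2149 → Jun 24, 2150: 365 days.
Jun 24, 2150 → Jun 24, 2151: 365 days.
Jun 24, 2151 → Jun 24, 2152: 366 days (Feb 29, 2152 is in that span).
Jun 24, 2152 → Jun 24, 2153: 365 days.
Jun 24, 2153 → Jun 24, 2154: 365 days.
Jun 24, 2154 → Jul 24, 2154: 30 days (June has 30).
Jul 24, 2154 → Aug 24, 2154: 31 days (July has 31).
Aug 24, 2154 → Sep 24, 2154: 31 days (August has 31).
Sep 24, 2154 → Oct 24, 2154: 30 days (September has 30).
Oct 24, 2154 → Nov 24, 2154: 31 days (October has 31).
Nov 24, 2154 → Dec 24, 2154: 30 days (November has 30).
Dec 24, 2154 → Jan 24, 2155: 31 days (December has 31).
Jan 24, 2155 → Feb 24, 2155: 31 days (January has 31).
Feb 24, 2155 → Mar 24, 2155: 28 days (February has 28).
Mar 24, 2155 → Apr 14, 2155: 21 days.
Total: 2120 days.

2120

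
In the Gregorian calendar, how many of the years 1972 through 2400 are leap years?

Multiples of 4 in [1972,2400]: 108.
Of those, multiples of 100: 5 (not leap unless ÷400).
Multiples of 400: 2.
Leap years = 108 − 5 + 2 = 105.

105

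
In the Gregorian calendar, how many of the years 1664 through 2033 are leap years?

90

Multiples of 4 in [1664,2033]: 93.
Of those, multiples of 100: 4 (not leap unless ÷400).
Multiples of 400: 1.
Leap years = 93 − 4 + 1 = 90.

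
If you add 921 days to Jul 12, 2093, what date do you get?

January 19, 2096

+365 (one year) → Jul 12, 2094 (556 left).
+365 (one year) → Jul 12, 2095 (191 left).
Jul has 31 days: +20 → Aug 1, 2095 (171 left).
Aug has 31 days: +31 → Sep 1, 2095 (140 left).
Sep has 30 days: +30 → Oct 1, 2095 (110 left).
Oct has 31 days: +31 → Nov 1, 2095 (79 left).
Nov has 30 days: +30 → Dec 1, 2095 (49 left).
Dec has 31 days: +31 → Jan 1, 2096 (18 left).
+18 → Jan 19, 2096.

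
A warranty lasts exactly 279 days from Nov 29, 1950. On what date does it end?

September 4, 1951

Nov has 30 days: +2 → Dec 1, 1950 (277 left).
Dec has 31 days: +31 → Jan 1, 1951 (246 left).
Jan has 31 days: +31 → Feb 1, 1951 (215 left).
Feb has 28 days: +28 → Mar 1, 1951 (187 left).
Mar has 31 days: +31 → Apr 1, 1951 (156 left).
Apr has 30 days: +30 → May 1, 1951 (126 left).
May has 31 days: +31 → Jun 1, 1951 (95 left).
Jun has 30 days: +30 → Jul 1, 1951 (65 left).
Jul has 31 days: +31 → Aug 1, 1951 (34 left).
Aug has 31 days: +31 → Sep 1, 1951 (3 left).
+3 → Sep 4, 1951.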